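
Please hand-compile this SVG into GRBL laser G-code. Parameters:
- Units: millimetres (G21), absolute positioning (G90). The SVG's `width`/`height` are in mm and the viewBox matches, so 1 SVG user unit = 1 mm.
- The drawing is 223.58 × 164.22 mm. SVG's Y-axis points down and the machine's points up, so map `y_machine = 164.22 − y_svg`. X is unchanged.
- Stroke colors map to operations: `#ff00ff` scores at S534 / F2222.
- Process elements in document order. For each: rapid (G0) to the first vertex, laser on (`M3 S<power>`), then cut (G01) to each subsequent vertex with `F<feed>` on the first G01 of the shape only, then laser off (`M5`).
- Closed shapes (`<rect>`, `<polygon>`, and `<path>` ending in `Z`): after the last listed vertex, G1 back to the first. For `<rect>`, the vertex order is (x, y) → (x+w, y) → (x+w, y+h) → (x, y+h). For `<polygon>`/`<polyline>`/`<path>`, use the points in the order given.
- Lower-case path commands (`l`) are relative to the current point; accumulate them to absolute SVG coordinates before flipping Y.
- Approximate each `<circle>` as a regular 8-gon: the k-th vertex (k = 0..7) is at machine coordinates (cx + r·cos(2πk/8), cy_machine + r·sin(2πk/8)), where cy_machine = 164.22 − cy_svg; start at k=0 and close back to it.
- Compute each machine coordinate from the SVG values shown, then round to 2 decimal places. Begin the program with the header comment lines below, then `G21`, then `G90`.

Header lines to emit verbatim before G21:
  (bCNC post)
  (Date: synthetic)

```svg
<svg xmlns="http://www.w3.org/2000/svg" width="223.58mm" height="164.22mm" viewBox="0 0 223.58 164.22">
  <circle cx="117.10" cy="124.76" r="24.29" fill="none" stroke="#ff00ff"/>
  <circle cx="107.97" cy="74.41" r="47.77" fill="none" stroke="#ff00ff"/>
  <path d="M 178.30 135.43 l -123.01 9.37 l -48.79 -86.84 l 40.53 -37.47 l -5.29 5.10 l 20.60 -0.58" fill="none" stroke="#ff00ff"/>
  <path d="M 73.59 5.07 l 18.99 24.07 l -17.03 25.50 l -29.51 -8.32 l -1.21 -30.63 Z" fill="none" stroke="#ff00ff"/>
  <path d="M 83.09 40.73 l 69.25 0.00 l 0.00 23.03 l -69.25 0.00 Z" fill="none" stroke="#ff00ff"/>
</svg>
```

1 u = 1 mm; y_m = 164.22 − y.

[1] `<circle>` circle, #ff00ff→score S534 F2222: (141.39,39.46) → (134.28,56.64) → (117.10,63.75) → (99.92,56.64) → (92.81,39.46) → (99.92,22.28) → (117.10,15.17) → (134.28,22.28) → (141.39,39.46) (closed)

[2] `<circle>` circle, #ff00ff→score S534 F2222: (155.74,89.81) → (141.75,123.59) → (107.97,137.58) → (74.19,123.59) → (60.20,89.81) → (74.19,56.03) → (107.97,42.04) → (141.75,56.03) → (155.74,89.81) (closed)

[3] `<path>` open polyline, #ff00ff→score S534 F2222: (178.30,28.79) → (55.29,19.42) → (6.50,106.26) → (47.03,143.73) → (41.74,138.63) → (62.34,139.21)

[4] `<path>` regular polygon, #ff00ff→score S534 F2222: (73.59,159.15) → (92.58,135.08) → (75.55,109.58) → (46.04,117.90) → (44.83,148.53) → (73.59,159.15) (closed)

[5] `<path>` rectangle, #ff00ff→score S534 F2222: (83.09,123.49) → (152.34,123.49) → (152.34,100.46) → (83.09,100.46) → (83.09,123.49) (closed)

(bCNC post)
(Date: synthetic)
G21
G90
G0 X141.39 Y39.46
M3 S534
G01 X134.28 Y56.64 F2222
G01 X117.10 Y63.75
G01 X99.92 Y56.64
G01 X92.81 Y39.46
G01 X99.92 Y22.28
G01 X117.10 Y15.17
G01 X134.28 Y22.28
G01 X141.39 Y39.46
M5
G0 X155.74 Y89.81
M3 S534
G01 X141.75 Y123.59 F2222
G01 X107.97 Y137.58
G01 X74.19 Y123.59
G01 X60.20 Y89.81
G01 X74.19 Y56.03
G01 X107.97 Y42.04
G01 X141.75 Y56.03
G01 X155.74 Y89.81
M5
G0 X178.30 Y28.79
M3 S534
G01 X55.29 Y19.42 F2222
G01 X6.50 Y106.26
G01 X47.03 Y143.73
G01 X41.74 Y138.63
G01 X62.34 Y139.21
M5
G0 X73.59 Y159.15
M3 S534
G01 X92.58 Y135.08 F2222
G01 X75.55 Y109.58
G01 X46.04 Y117.90
G01 X44.83 Y148.53
G01 X73.59 Y159.15
M5
G0 X83.09 Y123.49
M3 S534
G01 X152.34 Y123.49 F2222
G01 X152.34 Y100.46
G01 X83.09 Y100.46
G01 X83.09 Y123.49
M5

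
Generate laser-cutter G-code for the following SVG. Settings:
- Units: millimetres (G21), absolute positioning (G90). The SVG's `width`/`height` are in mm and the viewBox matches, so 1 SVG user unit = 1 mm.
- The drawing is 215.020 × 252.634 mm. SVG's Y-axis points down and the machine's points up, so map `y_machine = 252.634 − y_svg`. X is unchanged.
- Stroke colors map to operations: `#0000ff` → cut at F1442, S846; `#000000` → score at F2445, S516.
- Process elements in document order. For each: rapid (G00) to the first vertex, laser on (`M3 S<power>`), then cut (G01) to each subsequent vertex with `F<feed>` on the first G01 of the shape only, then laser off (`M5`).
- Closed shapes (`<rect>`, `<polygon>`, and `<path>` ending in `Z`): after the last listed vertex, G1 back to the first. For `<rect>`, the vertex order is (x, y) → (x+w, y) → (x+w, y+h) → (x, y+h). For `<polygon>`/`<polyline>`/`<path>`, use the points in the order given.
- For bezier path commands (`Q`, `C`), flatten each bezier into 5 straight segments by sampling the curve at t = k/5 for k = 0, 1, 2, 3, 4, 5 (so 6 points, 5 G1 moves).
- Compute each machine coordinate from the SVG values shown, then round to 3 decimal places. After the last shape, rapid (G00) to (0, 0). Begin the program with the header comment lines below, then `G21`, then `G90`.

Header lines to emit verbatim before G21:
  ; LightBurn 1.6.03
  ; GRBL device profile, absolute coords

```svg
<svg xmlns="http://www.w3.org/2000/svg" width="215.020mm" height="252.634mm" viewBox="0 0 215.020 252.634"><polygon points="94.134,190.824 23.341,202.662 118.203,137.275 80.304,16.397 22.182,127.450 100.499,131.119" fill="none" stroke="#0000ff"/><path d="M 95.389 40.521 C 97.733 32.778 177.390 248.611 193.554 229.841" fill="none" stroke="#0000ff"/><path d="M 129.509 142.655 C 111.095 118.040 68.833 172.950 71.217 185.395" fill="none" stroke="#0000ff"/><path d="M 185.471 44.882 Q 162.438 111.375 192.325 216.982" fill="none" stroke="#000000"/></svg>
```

1 u = 1 mm; y_m = 252.634 − y.

[1] `<polygon>` closed polygon, #0000ff→cut S846 F1442: (94.134,61.810) → (23.341,49.972) → (118.203,115.359) → (80.304,236.237) → (22.182,125.184) → (100.499,121.515) → (94.134,61.810) (closed)

[2] `<path>` cubic bezier, #0000ff→cut S846 F1442: (95.389,212.113) → (104.947,193.595) → (126.300,143.412) → (152.692,83.555) → (177.363,36.018) → (193.554,22.793)

[3] `<path>` cubic bezier, #0000ff→cut S846 F1442: (129.509,109.979) → (116.147,116.181) → (100.349,109.152) → (85.403,94.749) → (74.596,78.826) → (71.217,67.239)

[4] `<path>` quadratic bezier, #000000→score S516 F2445: (185.471,207.752) → (178.375,179.590) → (175.512,148.299) → (176.883,113.879) → (182.487,76.330) → (192.325,35.652)

; LightBurn 1.6.03
; GRBL device profile, absolute coords
G21
G90
G00 X94.134 Y61.810
M3 S846
G01 X23.341 Y49.972 F1442
G01 X118.203 Y115.359
G01 X80.304 Y236.237
G01 X22.182 Y125.184
G01 X100.499 Y121.515
G01 X94.134 Y61.810
M5
G00 X95.389 Y212.113
M3 S846
G01 X104.947 Y193.595 F1442
G01 X126.300 Y143.412
G01 X152.692 Y83.555
G01 X177.363 Y36.018
G01 X193.554 Y22.793
M5
G00 X129.509 Y109.979
M3 S846
G01 X116.147 Y116.181 F1442
G01 X100.349 Y109.152
G01 X85.403 Y94.749
G01 X74.596 Y78.826
G01 X71.217 Y67.239
M5
G00 X185.471 Y207.752
M3 S516
G01 X178.375 Y179.590 F2445
G01 X175.512 Y148.299
G01 X176.883 Y113.879
G01 X182.487 Y76.330
G01 X192.325 Y35.652
M5
G00 X0.000 Y0.000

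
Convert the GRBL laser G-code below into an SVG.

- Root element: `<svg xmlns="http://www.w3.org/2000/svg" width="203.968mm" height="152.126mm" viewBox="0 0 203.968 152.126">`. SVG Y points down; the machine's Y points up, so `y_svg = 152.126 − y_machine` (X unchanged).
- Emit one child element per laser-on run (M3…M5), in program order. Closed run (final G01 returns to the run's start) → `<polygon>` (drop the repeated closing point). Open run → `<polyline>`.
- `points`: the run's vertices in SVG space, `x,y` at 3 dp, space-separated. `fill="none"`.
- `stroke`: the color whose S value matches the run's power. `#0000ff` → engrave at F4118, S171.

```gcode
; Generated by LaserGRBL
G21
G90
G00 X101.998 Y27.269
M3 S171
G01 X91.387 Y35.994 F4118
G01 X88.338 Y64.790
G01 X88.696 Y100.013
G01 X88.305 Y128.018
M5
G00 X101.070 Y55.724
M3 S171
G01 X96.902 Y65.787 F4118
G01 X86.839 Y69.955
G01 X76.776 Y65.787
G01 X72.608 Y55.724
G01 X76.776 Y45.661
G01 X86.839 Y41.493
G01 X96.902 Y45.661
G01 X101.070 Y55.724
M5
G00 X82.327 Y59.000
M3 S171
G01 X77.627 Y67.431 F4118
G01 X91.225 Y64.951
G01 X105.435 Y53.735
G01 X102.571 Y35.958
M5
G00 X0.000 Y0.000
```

y_svg = 152.126 − y_m. Every run uses S171, so all elements get stroke `#0000ff` (engrave).

[1] open run; points: 101.998,124.857 91.387,116.132 88.338,87.336 88.696,52.113 88.305,24.108

[2] closed run; points: 101.070,96.402 96.902,86.339 86.839,82.171 76.776,86.339 72.608,96.402 76.776,106.465 86.839,110.633 96.902,106.465

[3] open run; points: 82.327,93.126 77.627,84.695 91.225,87.175 105.435,98.391 102.571,116.168

<svg xmlns="http://www.w3.org/2000/svg" width="203.968mm" height="152.126mm" viewBox="0 0 203.968 152.126">
  <polyline points="101.998,124.857 91.387,116.132 88.338,87.336 88.696,52.113 88.305,24.108" fill="none" stroke="#0000ff"/>
  <polygon points="101.070,96.402 96.902,86.339 86.839,82.171 76.776,86.339 72.608,96.402 76.776,106.465 86.839,110.633 96.902,106.465" fill="none" stroke="#0000ff"/>
  <polyline points="82.327,93.126 77.627,84.695 91.225,87.175 105.435,98.391 102.571,116.168" fill="none" stroke="#0000ff"/>
</svg>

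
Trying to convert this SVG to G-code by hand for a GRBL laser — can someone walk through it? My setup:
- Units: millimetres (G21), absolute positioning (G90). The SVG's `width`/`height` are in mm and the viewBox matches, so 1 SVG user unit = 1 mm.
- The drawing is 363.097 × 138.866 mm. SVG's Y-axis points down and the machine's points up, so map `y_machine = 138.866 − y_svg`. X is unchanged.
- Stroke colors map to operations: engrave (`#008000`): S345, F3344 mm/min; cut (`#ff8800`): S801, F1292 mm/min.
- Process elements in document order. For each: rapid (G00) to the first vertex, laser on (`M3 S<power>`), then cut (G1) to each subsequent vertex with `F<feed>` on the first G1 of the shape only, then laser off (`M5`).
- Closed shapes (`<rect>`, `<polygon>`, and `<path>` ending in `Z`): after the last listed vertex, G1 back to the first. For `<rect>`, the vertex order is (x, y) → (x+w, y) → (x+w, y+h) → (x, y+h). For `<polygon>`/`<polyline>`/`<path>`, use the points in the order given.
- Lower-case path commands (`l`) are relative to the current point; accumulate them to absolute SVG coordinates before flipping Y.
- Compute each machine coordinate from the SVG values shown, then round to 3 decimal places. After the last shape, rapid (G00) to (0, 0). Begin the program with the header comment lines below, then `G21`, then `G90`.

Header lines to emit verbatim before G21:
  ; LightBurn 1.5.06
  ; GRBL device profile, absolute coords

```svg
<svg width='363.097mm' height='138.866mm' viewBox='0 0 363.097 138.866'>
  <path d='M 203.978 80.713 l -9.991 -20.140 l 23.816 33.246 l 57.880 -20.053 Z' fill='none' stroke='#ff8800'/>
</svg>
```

Since the viewBox matches the mm dimensions, user units are millimetres directly. The only transform is the Y-flip y_m = 138.866 − y_svg.

Shape 1 is a closed polygon drawn with `<path>`. Its stroke #ff8800 means cut at S801, F1292. After flipping Y the toolpath is (203.978,58.153) → (193.987,78.293) → (217.803,45.047) → (275.683,65.100) → (203.978,58.153), returning to the start.

; LightBurn 1.5.06
; GRBL device profile, absolute coords
G21
G90
G00 X203.978 Y58.153
M3 S801
G1 X193.987 Y78.293 F1292
G1 X217.803 Y45.047
G1 X275.683 Y65.100
G1 X203.978 Y58.153
M5
G00 X0.000 Y0.000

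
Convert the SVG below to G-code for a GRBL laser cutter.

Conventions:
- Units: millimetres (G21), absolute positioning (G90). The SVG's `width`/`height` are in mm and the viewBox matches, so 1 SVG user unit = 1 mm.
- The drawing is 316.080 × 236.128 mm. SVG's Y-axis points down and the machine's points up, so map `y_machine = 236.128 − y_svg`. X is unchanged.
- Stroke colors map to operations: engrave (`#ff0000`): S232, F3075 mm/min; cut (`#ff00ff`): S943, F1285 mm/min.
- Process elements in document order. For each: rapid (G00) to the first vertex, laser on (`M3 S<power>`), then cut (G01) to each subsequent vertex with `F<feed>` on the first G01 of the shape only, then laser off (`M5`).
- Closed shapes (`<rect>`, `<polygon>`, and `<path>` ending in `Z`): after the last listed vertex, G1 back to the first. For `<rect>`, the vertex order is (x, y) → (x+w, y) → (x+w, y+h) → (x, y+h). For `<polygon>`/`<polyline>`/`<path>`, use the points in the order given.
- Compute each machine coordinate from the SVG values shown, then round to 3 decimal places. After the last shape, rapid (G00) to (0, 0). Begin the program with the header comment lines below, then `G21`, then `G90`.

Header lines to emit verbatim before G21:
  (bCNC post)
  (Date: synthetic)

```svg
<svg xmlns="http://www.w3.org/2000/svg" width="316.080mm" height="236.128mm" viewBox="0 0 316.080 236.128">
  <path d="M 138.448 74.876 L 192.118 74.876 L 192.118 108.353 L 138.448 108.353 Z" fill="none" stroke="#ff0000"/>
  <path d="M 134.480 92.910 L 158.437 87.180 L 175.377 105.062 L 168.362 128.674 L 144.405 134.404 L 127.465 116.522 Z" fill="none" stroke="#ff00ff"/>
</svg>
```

(bCNC post)
(Date: synthetic)
G21
G90
G00 X138.448 Y161.252
M3 S232
G01 X192.118 Y161.252 F3075
G01 X192.118 Y127.775
G01 X138.448 Y127.775
G01 X138.448 Y161.252
M5
G00 X134.480 Y143.218
M3 S943
G01 X158.437 Y148.948 F1285
G01 X175.377 Y131.066
G01 X168.362 Y107.454
G01 X144.405 Y101.724
G01 X127.465 Y119.606
G01 X134.480 Y143.218
M5
G00 X0.000 Y0.000

viewBox `0 0 316.080 236.128` with mm width/height → 1 unit = 1 mm. Flip: y_m = 236.128 − y_svg.

**Shape 1** — `<path>` rectangle, stroke `#ff0000` → engrave (S232, F3075). Machine vertices: (138.448,161.252) → (192.118,161.252) → (192.118,127.775) → (138.448,127.775) → (138.448,161.252). Closed: final G1 returns to the first vertex.

**Shape 2** — `<path>` regular polygon, stroke `#ff00ff` → cut (S943, F1285). Machine vertices: (134.480,143.218) → (158.437,148.948) → (175.377,131.066) → (168.362,107.454) → (144.405,101.724) → (127.465,119.606) → (134.480,143.218). Closed: final G1 returns to the first vertex.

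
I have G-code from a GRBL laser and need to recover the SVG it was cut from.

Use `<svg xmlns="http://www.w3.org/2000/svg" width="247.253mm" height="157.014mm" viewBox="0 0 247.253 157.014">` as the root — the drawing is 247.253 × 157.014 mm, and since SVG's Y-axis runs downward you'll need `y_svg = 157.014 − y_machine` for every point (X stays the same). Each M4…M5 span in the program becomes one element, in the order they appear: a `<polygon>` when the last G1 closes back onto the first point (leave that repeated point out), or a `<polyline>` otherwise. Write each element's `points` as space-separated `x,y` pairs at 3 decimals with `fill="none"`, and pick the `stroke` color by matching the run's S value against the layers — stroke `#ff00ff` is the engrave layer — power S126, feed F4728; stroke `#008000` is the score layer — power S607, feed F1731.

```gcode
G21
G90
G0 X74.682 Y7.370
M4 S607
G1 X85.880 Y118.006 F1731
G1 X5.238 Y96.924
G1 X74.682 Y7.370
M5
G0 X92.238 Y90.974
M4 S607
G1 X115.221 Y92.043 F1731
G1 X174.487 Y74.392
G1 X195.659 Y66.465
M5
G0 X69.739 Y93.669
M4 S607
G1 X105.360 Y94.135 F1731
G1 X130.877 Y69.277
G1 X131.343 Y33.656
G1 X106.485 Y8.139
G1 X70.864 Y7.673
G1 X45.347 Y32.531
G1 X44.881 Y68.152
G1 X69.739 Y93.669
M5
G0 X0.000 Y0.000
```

y_svg = 157.014 − y_m. Every run uses S607, so all elements get stroke `#008000` (score).

[1] closed run; points: 74.682,149.644 85.880,39.008 5.238,60.090

[2] open run; points: 92.238,66.040 115.221,64.971 174.487,82.622 195.659,90.549

[3] closed run; points: 69.739,63.345 105.360,62.879 130.877,87.737 131.343,123.358 106.485,148.875 70.864,149.341 45.347,124.483 44.881,88.862

<svg xmlns="http://www.w3.org/2000/svg" width="247.253mm" height="157.014mm" viewBox="0 0 247.253 157.014">
  <polygon points="74.682,149.644 85.880,39.008 5.238,60.090" fill="none" stroke="#008000"/>
  <polyline points="92.238,66.040 115.221,64.971 174.487,82.622 195.659,90.549" fill="none" stroke="#008000"/>
  <polygon points="69.739,63.345 105.360,62.879 130.877,87.737 131.343,123.358 106.485,148.875 70.864,149.341 45.347,124.483 44.881,88.862" fill="none" stroke="#008000"/>
</svg>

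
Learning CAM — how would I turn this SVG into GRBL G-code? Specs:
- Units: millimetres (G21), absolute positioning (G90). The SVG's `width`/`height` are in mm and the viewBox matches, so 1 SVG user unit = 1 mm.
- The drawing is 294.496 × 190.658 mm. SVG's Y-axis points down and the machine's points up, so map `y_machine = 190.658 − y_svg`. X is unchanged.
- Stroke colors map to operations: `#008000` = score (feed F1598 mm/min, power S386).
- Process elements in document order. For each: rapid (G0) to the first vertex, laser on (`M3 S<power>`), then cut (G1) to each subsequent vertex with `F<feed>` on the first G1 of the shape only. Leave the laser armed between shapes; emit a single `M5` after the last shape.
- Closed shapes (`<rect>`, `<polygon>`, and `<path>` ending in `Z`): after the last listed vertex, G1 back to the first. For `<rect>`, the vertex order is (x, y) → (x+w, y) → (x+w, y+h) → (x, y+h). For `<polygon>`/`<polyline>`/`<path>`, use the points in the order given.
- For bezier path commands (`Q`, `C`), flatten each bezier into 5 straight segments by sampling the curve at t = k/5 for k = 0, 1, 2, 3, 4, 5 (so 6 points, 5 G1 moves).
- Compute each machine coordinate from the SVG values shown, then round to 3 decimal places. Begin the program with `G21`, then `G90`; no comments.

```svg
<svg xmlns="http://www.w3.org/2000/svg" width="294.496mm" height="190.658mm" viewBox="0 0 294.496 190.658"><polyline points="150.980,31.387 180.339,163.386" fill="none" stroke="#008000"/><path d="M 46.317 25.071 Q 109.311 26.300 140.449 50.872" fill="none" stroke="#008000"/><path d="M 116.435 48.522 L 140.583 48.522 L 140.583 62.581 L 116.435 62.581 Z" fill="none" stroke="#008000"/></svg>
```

1 u = 1 mm; y_m = 190.658 − y.

[1] `<polyline>` line segment, #008000→score S386 F1598: (150.980,159.271) → (180.339,27.272)

[2] `<path>` quadratic bezier, #008000→score S386 F1598: (46.317,165.587) → (70.240,164.162) → (91.615,160.869) → (110.442,155.709) → (126.720,148.681) → (140.449,139.786)

[3] `<path>` rectangle, #008000→score S386 F1598: (116.435,142.136) → (140.583,142.136) → (140.583,128.077) → (116.435,128.077) → (116.435,142.136) (closed)

G21
G90
G0 X150.980 Y159.271
M3 S386
G1 X180.339 Y27.272 F1598
G0 X46.317 Y165.587
M3 S386
G1 X70.240 Y164.162 F1598
G1 X91.615 Y160.869
G1 X110.442 Y155.709
G1 X126.720 Y148.681
G1 X140.449 Y139.786
G0 X116.435 Y142.136
M3 S386
G1 X140.583 Y142.136 F1598
G1 X140.583 Y128.077
G1 X116.435 Y128.077
G1 X116.435 Y142.136
M5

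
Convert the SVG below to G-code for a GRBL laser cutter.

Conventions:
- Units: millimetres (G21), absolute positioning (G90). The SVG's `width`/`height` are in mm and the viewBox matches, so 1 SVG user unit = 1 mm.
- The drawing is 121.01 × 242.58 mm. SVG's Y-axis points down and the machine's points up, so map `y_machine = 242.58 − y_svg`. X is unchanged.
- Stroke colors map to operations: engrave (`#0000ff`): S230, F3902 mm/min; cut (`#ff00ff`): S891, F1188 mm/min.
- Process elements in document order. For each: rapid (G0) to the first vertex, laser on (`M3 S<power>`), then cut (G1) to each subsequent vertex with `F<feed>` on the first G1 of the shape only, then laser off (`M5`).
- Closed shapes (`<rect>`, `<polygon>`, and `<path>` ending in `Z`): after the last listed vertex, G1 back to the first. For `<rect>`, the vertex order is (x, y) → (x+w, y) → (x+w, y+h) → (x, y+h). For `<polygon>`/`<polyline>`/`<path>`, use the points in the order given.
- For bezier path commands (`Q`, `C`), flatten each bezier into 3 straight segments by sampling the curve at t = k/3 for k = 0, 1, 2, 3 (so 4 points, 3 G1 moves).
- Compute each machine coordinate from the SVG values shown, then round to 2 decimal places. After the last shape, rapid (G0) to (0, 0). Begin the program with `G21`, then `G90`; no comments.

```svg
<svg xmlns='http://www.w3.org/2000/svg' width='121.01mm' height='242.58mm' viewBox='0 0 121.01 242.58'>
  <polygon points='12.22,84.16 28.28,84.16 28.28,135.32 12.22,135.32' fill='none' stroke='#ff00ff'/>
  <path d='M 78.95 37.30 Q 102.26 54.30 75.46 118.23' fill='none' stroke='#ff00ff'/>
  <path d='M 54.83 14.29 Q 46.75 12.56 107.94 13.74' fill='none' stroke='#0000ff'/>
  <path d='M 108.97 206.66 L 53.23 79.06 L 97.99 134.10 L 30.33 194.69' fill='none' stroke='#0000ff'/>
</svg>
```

1 u = 1 mm; y_m = 242.58 − y.

[1] `<polygon>` rectangle, #ff00ff→cut S891 F1188: (12.22,158.42) → (28.28,158.42) → (28.28,107.26) → (12.22,107.26) → (12.22,158.42) (closed)

[2] `<path>` quadratic bezier, #ff00ff→cut S891 F1188: (78.95,205.28) → (88.92,188.73) → (87.76,161.76) → (75.46,124.35)

[3] `<path>` quadratic bezier, #0000ff→engrave S230 F3902: (54.83,228.29) → (57.14,229.12) → (74.84,229.30) → (107.94,228.84)

[4] `<path>` open polyline, #0000ff→engrave S230 F3902: (108.97,35.92) → (53.23,163.52) → (97.99,108.48) → (30.33,47.89)

G21
G90
G0 X12.22 Y158.42
M3 S891
G1 X28.28 Y158.42 F1188
G1 X28.28 Y107.26
G1 X12.22 Y107.26
G1 X12.22 Y158.42
M5
G0 X78.95 Y205.28
M3 S891
G1 X88.92 Y188.73 F1188
G1 X87.76 Y161.76
G1 X75.46 Y124.35
M5
G0 X54.83 Y228.29
M3 S230
G1 X57.14 Y229.12 F3902
G1 X74.84 Y229.30
G1 X107.94 Y228.84
M5
G0 X108.97 Y35.92
M3 S230
G1 X53.23 Y163.52 F3902
G1 X97.99 Y108.48
G1 X30.33 Y47.89
M5
G0 X0.00 Y0.00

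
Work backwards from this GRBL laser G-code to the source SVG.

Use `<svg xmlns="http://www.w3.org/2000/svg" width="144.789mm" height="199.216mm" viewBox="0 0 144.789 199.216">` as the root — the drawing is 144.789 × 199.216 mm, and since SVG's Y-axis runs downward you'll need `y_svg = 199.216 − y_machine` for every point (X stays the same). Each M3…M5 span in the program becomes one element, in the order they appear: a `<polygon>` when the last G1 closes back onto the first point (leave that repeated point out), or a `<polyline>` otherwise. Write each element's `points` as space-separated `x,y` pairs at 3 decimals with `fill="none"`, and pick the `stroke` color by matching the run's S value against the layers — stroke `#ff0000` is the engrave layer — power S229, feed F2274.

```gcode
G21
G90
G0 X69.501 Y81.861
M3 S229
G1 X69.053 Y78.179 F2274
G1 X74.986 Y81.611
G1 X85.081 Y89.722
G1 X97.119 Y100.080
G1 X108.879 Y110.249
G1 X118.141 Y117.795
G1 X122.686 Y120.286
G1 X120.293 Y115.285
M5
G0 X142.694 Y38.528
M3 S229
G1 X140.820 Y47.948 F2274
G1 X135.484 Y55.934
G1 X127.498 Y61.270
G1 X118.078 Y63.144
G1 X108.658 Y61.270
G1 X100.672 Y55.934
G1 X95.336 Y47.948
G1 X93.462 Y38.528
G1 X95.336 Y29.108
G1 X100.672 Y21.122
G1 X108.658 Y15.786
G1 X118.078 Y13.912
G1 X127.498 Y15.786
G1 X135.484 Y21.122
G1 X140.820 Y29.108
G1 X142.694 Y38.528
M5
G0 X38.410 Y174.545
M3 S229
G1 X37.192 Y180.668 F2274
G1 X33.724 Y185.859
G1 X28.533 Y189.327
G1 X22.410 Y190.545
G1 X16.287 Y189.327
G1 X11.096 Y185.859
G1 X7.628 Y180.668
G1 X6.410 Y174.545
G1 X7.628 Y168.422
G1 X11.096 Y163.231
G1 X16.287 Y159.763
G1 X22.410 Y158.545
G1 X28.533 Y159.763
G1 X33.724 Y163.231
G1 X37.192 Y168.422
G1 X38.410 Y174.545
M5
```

y_svg = 199.216 − y_m. Every run uses S229, so all elements get stroke `#ff0000` (engrave).

[1] open run; points: 69.501,117.355 69.053,121.037 74.986,117.605 85.081,109.494 97.119,99.136 108.879,88.967 118.141,81.421 122.686,78.930 120.293,83.931

[2] closed run; points: 142.694,160.688 140.820,151.268 135.484,143.282 127.498,137.946 118.078,136.072 108.658,137.946 100.672,143.282 95.336,151.268 93.462,160.688 95.336,170.108 100.672,178.094 108.658,183.430 118.078,185.304 127.498,183.430 135.484,178.094 140.820,170.108

[3] closed run; points: 38.410,24.671 37.192,18.548 33.724,13.357 28.533,9.889 22.410,8.671 16.287,9.889 11.096,13.357 7.628,18.548 6.410,24.671 7.628,30.794 11.096,35.985 16.287,39.453 22.410,40.671 28.533,39.453 33.724,35.985 37.192,30.794

<svg xmlns="http://www.w3.org/2000/svg" width="144.789mm" height="199.216mm" viewBox="0 0 144.789 199.216">
  <polyline points="69.501,117.355 69.053,121.037 74.986,117.605 85.081,109.494 97.119,99.136 108.879,88.967 118.141,81.421 122.686,78.930 120.293,83.931" fill="none" stroke="#ff0000"/>
  <polygon points="142.694,160.688 140.820,151.268 135.484,143.282 127.498,137.946 118.078,136.072 108.658,137.946 100.672,143.282 95.336,151.268 93.462,160.688 95.336,170.108 100.672,178.094 108.658,183.430 118.078,185.304 127.498,183.430 135.484,178.094 140.820,170.108" fill="none" stroke="#ff0000"/>
  <polygon points="38.410,24.671 37.192,18.548 33.724,13.357 28.533,9.889 22.410,8.671 16.287,9.889 11.096,13.357 7.628,18.548 6.410,24.671 7.628,30.794 11.096,35.985 16.287,39.453 22.410,40.671 28.533,39.453 33.724,35.985 37.192,30.794" fill="none" stroke="#ff0000"/>
</svg>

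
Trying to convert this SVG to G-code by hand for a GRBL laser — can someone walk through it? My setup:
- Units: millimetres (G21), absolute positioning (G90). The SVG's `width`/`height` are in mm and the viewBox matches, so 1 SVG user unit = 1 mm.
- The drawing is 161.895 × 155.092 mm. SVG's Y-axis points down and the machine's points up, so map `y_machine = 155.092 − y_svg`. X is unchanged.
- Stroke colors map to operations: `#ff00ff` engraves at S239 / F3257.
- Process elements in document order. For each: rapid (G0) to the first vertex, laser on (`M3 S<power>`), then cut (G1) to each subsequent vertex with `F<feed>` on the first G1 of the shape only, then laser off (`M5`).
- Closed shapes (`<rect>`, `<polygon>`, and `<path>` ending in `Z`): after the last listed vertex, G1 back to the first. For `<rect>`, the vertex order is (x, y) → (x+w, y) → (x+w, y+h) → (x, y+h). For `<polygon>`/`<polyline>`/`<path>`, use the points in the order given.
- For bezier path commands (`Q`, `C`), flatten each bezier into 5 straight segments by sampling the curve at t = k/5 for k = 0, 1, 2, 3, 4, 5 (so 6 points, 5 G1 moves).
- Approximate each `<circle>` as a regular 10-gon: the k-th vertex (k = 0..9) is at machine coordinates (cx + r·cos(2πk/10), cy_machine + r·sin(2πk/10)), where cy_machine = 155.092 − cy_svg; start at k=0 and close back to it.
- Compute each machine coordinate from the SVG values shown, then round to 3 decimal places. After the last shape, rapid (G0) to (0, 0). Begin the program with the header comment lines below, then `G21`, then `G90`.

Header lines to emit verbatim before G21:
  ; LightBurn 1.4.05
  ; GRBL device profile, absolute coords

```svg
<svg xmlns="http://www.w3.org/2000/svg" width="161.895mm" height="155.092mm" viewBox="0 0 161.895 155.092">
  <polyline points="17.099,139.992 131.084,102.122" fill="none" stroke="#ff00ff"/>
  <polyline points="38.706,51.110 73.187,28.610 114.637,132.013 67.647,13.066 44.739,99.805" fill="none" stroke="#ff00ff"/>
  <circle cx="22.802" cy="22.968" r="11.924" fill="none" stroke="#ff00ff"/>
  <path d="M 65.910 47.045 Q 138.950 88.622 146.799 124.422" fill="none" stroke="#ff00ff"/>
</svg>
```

viewBox `0 0 161.895 155.092` with mm width/height → 1 unit = 1 mm. Flip: y_m = 155.092 − y_svg.

**Shape 1** — `<polyline>` line segment, stroke `#ff00ff` → engrave (S239, F3257). Machine vertices: (17.099,15.100) → (131.084,52.970). Open path.

**Shape 2** — `<polyline>` open polyline, stroke `#ff00ff` → engrave (S239, F3257). Machine vertices: (38.706,103.982) → (73.187,126.482) → (114.637,23.079) → (67.647,142.026) → (44.739,55.287). Open path.

**Shape 3** — `<circle>` circle, stroke `#ff00ff` → engrave (S239, F3257). Machine vertices: (34.726,132.124) → (32.449,139.133) → (26.487,143.464) → (19.117,143.464) → (13.155,139.133) → (10.878,132.124) → (13.155,125.115) → (19.117,120.784) → (26.487,120.784) → (32.449,125.115) → (34.726,132.124). Closed: final G1 returns to the first vertex.

**Shape 4** — `<path>` quadratic bezier, stroke `#ff00ff` → engrave (S239, F3257). Control points (SVG): P0=(65.910,47.045), P1=(138.950,88.622), P2=(146.799,124.422); sampled at t=k/5. Machine vertices: (65.910,108.047) → (92.518,91.647) → (113.911,75.710) → (130.089,60.234) → (141.052,45.221) → (146.799,30.670). Open path.

; LightBurn 1.4.05
; GRBL device profile, absolute coords
G21
G90
G0 X17.099 Y15.100
M3 S239
G1 X131.084 Y52.970 F3257
M5
G0 X38.706 Y103.982
M3 S239
G1 X73.187 Y126.482 F3257
G1 X114.637 Y23.079
G1 X67.647 Y142.026
G1 X44.739 Y55.287
M5
G0 X34.726 Y132.124
M3 S239
G1 X32.449 Y139.133 F3257
G1 X26.487 Y143.464
G1 X19.117 Y143.464
G1 X13.155 Y139.133
G1 X10.878 Y132.124
G1 X13.155 Y125.115
G1 X19.117 Y120.784
G1 X26.487 Y120.784
G1 X32.449 Y125.115
G1 X34.726 Y132.124
M5
G0 X65.910 Y108.047
M3 S239
G1 X92.518 Y91.647 F3257
G1 X113.911 Y75.710
G1 X130.089 Y60.234
G1 X141.052 Y45.221
G1 X146.799 Y30.670
M5
G0 X0.000 Y0.000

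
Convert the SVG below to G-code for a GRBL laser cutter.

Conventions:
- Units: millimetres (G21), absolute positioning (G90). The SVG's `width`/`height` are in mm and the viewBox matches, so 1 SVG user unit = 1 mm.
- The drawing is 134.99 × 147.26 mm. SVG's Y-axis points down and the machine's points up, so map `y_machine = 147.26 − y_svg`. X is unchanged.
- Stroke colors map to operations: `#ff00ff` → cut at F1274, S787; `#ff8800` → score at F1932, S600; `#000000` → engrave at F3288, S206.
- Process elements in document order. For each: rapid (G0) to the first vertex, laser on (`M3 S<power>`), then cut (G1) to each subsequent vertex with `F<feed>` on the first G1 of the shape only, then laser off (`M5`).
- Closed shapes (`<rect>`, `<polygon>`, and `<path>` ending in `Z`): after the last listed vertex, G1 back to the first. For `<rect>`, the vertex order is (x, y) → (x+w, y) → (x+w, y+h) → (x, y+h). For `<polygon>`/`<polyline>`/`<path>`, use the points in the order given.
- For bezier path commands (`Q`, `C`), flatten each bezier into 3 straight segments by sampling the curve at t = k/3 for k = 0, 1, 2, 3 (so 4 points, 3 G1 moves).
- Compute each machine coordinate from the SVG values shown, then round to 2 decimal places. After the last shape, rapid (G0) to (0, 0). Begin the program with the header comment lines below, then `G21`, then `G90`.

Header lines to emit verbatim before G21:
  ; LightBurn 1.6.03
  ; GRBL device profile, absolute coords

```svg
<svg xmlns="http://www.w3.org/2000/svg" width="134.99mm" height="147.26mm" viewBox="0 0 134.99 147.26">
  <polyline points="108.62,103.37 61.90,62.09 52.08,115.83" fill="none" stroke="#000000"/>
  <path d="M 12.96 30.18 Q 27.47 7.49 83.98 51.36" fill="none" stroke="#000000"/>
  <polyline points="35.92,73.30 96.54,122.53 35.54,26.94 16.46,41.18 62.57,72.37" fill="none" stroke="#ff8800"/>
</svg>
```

; LightBurn 1.6.03
; GRBL device profile, absolute coords
G21
G90
G0 X108.62 Y43.89
M3 S206
G1 X61.90 Y85.17 F3288
G1 X52.08 Y31.43
M5
G0 X12.96 Y117.08
M3 S206
G1 X27.30 Y124.81 F3288
G1 X50.97 Y117.75
G1 X83.98 Y95.90
M5
G0 X35.92 Y73.96
M3 S600
G1 X96.54 Y24.73 F1932
G1 X35.54 Y120.32
G1 X16.46 Y106.08
G1 X62.57 Y74.89
M5
G0 X0.00 Y0.00

1 u = 1 mm; y_m = 147.26 − y.

[1] `<polyline>` open polyline, #000000→engrave S206 F3288: (108.62,43.89) → (61.90,85.17) → (52.08,31.43)

[2] `<path>` quadratic bezier, #000000→engrave S206 F3288: (12.96,117.08) → (27.30,124.81) → (50.97,117.75) → (83.98,95.90)

[3] `<polyline>` open polyline, #ff8800→score S600 F1932: (35.92,73.96) → (96.54,24.73) → (35.54,120.32) → (16.46,106.08) → (62.57,74.89)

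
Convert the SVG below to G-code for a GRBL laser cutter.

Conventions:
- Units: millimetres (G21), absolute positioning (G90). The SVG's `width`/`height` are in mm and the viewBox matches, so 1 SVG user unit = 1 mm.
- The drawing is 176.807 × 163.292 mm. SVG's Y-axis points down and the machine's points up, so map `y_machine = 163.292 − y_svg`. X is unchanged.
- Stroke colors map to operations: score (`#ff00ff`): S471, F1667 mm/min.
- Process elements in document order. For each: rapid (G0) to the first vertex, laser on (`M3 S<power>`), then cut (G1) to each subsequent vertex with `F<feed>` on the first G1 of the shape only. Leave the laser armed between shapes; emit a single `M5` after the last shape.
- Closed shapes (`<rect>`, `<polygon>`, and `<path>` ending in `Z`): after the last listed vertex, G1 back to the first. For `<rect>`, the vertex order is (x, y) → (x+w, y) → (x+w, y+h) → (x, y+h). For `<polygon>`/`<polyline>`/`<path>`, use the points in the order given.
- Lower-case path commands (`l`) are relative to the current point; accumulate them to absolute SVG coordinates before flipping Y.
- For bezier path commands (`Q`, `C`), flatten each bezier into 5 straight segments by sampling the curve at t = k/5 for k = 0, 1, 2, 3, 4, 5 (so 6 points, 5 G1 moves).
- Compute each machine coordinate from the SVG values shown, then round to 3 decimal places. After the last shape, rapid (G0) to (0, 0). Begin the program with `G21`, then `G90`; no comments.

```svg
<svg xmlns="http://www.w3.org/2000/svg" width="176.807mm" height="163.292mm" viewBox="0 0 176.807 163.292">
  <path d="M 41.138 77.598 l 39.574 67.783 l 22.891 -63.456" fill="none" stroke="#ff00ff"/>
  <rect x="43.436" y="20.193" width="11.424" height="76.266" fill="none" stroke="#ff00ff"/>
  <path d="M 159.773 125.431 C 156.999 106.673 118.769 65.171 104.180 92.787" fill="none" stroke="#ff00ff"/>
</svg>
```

G21
G90
G0 X41.138 Y85.694
M3 S471
G1 X80.712 Y17.911 F1667
G1 X103.603 Y81.367
G0 X43.436 Y143.099
M3 S471
G1 X54.860 Y143.099 F1667
G1 X54.860 Y66.833
G1 X43.436 Y66.833
G1 X43.436 Y143.099
G0 X159.773 Y37.861
M3 S471
G1 X154.327 Y51.110 F1667
G1 X143.208 Y65.409
G1 X129.252 Y76.347
G1 X115.298 Y79.515
G1 X104.180 Y70.505
M5
G0 X0.000 Y0.000

1 u = 1 mm; y_m = 163.292 − y.

[1] `<path>` open polyline, #ff00ff→score S471 F1667: (41.138,85.694) → (80.712,17.911) → (103.603,81.367)

[2] `<rect>` rectangle, #ff00ff→score S471 F1667: (43.436,143.099) → (54.860,143.099) → (54.860,66.833) → (43.436,66.833) → (43.436,143.099) (closed)

[3] `<path>` cubic bezier, #ff00ff→score S471 F1667: (159.773,37.861) → (154.327,51.110) → (143.208,65.409) → (129.252,76.347) → (115.298,79.515) → (104.180,70.505)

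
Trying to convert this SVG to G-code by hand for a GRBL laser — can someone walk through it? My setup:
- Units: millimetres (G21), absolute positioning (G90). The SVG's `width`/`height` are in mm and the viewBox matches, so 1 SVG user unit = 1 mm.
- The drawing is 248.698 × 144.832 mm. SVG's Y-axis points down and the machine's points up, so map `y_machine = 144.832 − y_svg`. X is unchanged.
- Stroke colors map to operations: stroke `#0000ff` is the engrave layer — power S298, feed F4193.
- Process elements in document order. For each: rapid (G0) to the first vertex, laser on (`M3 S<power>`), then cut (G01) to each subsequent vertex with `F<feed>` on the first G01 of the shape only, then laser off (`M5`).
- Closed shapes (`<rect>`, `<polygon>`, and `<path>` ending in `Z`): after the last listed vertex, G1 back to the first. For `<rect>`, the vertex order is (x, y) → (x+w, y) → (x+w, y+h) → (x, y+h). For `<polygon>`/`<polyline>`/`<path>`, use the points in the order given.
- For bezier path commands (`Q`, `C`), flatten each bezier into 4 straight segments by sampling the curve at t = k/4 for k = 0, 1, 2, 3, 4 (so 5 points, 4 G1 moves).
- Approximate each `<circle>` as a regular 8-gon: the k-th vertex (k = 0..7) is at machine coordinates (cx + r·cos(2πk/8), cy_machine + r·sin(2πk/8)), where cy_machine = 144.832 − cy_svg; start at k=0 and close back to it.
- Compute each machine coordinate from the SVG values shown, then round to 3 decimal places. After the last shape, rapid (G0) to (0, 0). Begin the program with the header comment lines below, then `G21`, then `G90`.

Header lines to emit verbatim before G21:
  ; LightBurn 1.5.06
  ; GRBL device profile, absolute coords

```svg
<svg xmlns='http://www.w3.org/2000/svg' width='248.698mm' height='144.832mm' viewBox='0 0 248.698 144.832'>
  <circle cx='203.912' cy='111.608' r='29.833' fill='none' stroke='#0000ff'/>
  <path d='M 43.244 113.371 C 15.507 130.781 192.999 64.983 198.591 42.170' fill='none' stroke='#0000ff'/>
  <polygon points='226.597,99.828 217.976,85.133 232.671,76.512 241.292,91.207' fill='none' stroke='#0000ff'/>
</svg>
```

1 u = 1 mm; y_m = 144.832 − y.

[1] `<circle>` circle, #0000ff→engrave S298 F4193: (233.745,33.224) → (225.007,54.319) → (203.912,63.057) → (182.817,54.319) → (174.079,33.224) → (182.817,12.129) → (203.912,3.391) → (225.007,12.129) → (233.745,33.224) (closed)

[2] `<path>` cubic bezier, #0000ff→engrave S298 F4193: (43.244,31.461) → (55.029,32.033) → (108.419,51.978) → (168.058,79.464) → (198.591,102.662)

[3] `<polygon>` regular polygon, #0000ff→engrave S298 F4193: (226.597,45.004) → (217.976,59.699) → (232.671,68.320) → (241.292,53.625) → (226.597,45.004) (closed)

; LightBurn 1.5.06
; GRBL device profile, absolute coords
G21
G90
G0 X233.745 Y33.224
M3 S298
G01 X225.007 Y54.319 F4193
G01 X203.912 Y63.057
G01 X182.817 Y54.319
G01 X174.079 Y33.224
G01 X182.817 Y12.129
G01 X203.912 Y3.391
G01 X225.007 Y12.129
G01 X233.745 Y33.224
M5
G0 X43.244 Y31.461
M3 S298
G01 X55.029 Y32.033 F4193
G01 X108.419 Y51.978
G01 X168.058 Y79.464
G01 X198.591 Y102.662
M5
G0 X226.597 Y45.004
M3 S298
G01 X217.976 Y59.699 F4193
G01 X232.671 Y68.320
G01 X241.292 Y53.625
G01 X226.597 Y45.004
M5
G0 X0.000 Y0.000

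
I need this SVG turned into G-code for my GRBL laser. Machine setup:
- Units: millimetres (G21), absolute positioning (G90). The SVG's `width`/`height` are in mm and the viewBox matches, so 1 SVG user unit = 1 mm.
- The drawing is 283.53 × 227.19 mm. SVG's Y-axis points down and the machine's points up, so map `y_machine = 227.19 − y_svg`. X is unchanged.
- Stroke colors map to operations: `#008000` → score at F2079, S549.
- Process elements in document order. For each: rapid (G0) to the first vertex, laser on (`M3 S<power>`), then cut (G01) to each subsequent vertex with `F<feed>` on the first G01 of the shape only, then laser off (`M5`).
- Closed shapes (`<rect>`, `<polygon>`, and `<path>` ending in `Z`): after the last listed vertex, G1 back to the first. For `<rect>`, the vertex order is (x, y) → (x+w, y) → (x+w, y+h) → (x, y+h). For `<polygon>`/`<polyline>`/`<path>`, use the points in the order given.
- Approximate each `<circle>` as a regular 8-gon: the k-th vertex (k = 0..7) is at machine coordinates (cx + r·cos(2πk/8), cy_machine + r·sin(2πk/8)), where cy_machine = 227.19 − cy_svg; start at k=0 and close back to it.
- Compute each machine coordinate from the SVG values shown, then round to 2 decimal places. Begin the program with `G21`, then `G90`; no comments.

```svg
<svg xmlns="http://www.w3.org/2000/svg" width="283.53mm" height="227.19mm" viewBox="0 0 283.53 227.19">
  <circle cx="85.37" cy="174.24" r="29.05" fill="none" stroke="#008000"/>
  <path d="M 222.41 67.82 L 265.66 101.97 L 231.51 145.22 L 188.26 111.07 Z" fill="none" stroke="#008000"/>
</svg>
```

G21
G90
G0 X114.42 Y52.95
M3 S549
G01 X105.91 Y73.49 F2079
G01 X85.37 Y82.00
G01 X64.83 Y73.49
G01 X56.32 Y52.95
G01 X64.83 Y32.41
G01 X85.37 Y23.90
G01 X105.91 Y32.41
G01 X114.42 Y52.95
M5
G0 X222.41 Y159.37
M3 S549
G01 X265.66 Y125.22 F2079
G01 X231.51 Y81.97
G01 X188.26 Y116.12
G01 X222.41 Y159.37
M5

viewBox `0 0 283.53 227.19` with mm width/height → 1 unit = 1 mm. Flip: y_m = 227.19 − y_svg.

**Shape 1** — `<circle>` circle, stroke `#008000` → score (S549, F2079). Machine vertices: (114.42,52.95) → (105.91,73.49) → (85.37,82.00) → (64.83,73.49) → (56.32,52.95) → (64.83,32.41) → (85.37,23.90) → (105.91,32.41) → (114.42,52.95). Closed: final G1 returns to the first vertex.

**Shape 2** — `<path>` regular polygon, stroke `#008000` → score (S549, F2079). Machine vertices: (222.41,159.37) → (265.66,125.22) → (231.51,81.97) → (188.26,116.12) → (222.41,159.37). Closed: final G1 returns to the first vertex.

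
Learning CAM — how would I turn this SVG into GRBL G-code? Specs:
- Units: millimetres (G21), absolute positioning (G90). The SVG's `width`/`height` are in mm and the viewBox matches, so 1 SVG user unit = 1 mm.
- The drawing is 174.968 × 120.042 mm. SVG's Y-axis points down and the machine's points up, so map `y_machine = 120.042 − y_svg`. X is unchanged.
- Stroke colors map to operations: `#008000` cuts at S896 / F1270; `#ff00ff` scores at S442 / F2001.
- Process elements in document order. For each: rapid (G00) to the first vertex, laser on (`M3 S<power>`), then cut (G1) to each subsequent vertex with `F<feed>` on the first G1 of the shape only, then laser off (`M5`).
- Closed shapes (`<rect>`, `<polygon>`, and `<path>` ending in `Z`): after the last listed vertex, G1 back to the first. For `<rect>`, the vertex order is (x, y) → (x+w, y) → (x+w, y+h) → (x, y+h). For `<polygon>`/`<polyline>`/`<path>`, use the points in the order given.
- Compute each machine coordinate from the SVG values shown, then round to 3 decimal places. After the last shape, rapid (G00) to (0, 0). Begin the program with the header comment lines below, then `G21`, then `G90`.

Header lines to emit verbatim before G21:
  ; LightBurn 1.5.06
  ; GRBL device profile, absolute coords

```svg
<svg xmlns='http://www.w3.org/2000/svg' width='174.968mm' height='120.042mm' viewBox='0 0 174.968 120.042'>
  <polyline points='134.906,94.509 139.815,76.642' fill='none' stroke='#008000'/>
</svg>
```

Since the viewBox matches the mm dimensions, user units are millimetres directly. The only transform is the Y-flip y_m = 120.042 − y_svg.

Shape 1 is a line segment drawn with `<polyline>`. Its stroke #008000 means cut at S896, F1270. After flipping Y the toolpath is (134.906,25.533) → (139.815,43.400).

; LightBurn 1.5.06
; GRBL device profile, absolute coords
G21
G90
G00 X134.906 Y25.533
M3 S896
G1 X139.815 Y43.400 F1270
M5
G00 X0.000 Y0.000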